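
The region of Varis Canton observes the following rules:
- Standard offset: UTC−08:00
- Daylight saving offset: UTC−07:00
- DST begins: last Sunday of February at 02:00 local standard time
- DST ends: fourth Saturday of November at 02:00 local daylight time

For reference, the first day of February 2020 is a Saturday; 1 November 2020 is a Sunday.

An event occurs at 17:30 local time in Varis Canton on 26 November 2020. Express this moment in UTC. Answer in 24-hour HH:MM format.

00:30

1 February 2020 is a Saturday, so Sundays fall on 2, 9, 16, 23; the last is February 23.
1 November 2020 is a Sunday, so the first Saturday is November 7 and the fourth is November 28.
Daylight saving runs 23 February – 28 November; 26 November 2020 is inside that window, so Varis Canton is at UTC−07:00.
17:30 local + 7h = 00:30 UTC (rolling into the next day, 27 November 2020).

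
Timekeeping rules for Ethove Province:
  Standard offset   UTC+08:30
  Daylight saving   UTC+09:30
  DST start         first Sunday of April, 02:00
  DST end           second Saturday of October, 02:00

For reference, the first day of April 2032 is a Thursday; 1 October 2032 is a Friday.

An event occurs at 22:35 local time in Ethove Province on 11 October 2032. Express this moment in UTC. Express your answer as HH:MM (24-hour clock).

1 April 2032 is a Thursday, so the first Sunday is April 4.
1 October 2032 is a Friday, so the first Saturday is October 2 and the second is October 9.
Daylight saving runs 4 April – 9 October; 11 October 2032 is outside that window, so Ethove Province is on standard time at UTC+08:30.
22:35 local − 8h30m = 14:05 UTC.

14:05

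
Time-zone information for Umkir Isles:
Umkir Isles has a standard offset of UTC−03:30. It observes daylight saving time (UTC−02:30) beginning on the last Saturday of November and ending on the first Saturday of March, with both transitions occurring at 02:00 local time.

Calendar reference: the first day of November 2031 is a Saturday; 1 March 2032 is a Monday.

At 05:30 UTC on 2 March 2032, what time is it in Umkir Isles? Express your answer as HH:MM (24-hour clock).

03:00

1 November 2031 is a Saturday, so Saturdays fall on 1, 8, 15, 22, 29; the last is November 29.
1 March 2032 is a Monday, so the first Saturday is March 6.
At the standard offset (UTC−03:30), 05:30 UTC − 3h30m = 02:00 Umkir Isles standard time.
Daylight saving runs 29 November 2031 – 6 March 2032; the standard-time date in Umkir Isles, 2 March 2032, is inside that window, so Umkir Isles is at UTC−02:30.
05:30 UTC − 2h30m = 03:00 local.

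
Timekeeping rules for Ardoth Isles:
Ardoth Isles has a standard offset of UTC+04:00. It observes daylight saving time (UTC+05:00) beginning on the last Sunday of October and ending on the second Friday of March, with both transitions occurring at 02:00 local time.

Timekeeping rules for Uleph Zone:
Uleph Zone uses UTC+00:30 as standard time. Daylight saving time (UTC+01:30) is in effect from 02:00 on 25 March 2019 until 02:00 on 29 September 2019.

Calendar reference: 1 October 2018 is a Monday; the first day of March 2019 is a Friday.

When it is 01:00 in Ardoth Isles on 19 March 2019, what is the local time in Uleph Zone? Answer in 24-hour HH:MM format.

21:30

1 October 2018 is a Monday, so Sundays fall on 7, 14, 21, 28; the last is October 28.
1 March 2019 is a Friday, so the first Friday is March 1 and the second is March 8.
19 March 2019 is outside the daylight-saving period (28 October 2018 – 8 March 2019), so Ardoth Isles is on standard time, UTC+04:00.
01:00 Ardoth Isles − 4h = 21:00 UTC (rolling into the previous day, 18 March 2019).
At the standard offset (UTC+00:30), 21:00 UTC + 0h30m = 21:30 Uleph Zone standard time.
Daylight saving runs 25 March – 29 September; the standard-time date in Uleph Zone, 18 March 2019, is outside that window, so Uleph Zone is on standard time at UTC+00:30.
21:00 UTC + 0h30m = 21:30 Uleph Zone.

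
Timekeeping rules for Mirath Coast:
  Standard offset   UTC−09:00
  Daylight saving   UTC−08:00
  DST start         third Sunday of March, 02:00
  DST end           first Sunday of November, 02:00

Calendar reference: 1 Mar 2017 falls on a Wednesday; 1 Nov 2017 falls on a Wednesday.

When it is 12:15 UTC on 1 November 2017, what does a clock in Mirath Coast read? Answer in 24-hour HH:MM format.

1 March 2017 is a Wednesday, so the first Sunday is March 5 and the third is March 19.
1 November 2017 is a Wednesday, so the first Sunday is November 5.
At the standard offset (UTC−09:00), 12:15 UTC − 9h = 03:15 Mirath Coast standard time.
The standard-time date in Mirath Coast, 1 November 2017, lies within the daylight-saving period (19 March – 5 November), so Mirath Coast is on daylight time, UTC−08:00.
12:15 UTC − 8h = 04:15 local.

04:15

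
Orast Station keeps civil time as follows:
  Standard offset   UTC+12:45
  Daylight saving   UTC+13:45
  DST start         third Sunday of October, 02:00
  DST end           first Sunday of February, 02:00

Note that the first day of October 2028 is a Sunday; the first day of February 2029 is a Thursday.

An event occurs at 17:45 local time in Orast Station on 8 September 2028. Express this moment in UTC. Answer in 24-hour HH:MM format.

1 October 2028 is a Sunday, so the first Sunday is October 1 and the third is October 15.
1 February 2029 is a Thursday, so the first Sunday is February 4.
8 September 2028 does not fall between 15 October 2028 and 4 February 2029, so daylight saving is not in effect and Orast Station is at UTC+12:45.
17:45 local − 12h45m = 05:00 UTC.

05:00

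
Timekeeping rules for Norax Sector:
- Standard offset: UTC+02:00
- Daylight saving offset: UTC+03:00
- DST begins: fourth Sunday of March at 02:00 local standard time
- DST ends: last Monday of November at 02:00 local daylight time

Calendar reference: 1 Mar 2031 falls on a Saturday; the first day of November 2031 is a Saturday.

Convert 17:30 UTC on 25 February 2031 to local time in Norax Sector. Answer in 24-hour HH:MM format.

1 March 2031 is a Saturday, so the first Sunday is March 2 and the fourth is March 23.
1 November 2031 is a Saturday, so Mondays fall on 3, 10, 17, 24; the last is November 24.
At the standard offset (UTC+02:00), 17:30 UTC + 2h = 19:30 Norax Sector standard time.
The standard-time date in Norax Sector, 25 February 2031, does not fall between 23 March and 24 November, so daylight saving is not in effect and Norax Sector is at UTC+02:00.
17:30 UTC + 2h = 19:30 local.

19:30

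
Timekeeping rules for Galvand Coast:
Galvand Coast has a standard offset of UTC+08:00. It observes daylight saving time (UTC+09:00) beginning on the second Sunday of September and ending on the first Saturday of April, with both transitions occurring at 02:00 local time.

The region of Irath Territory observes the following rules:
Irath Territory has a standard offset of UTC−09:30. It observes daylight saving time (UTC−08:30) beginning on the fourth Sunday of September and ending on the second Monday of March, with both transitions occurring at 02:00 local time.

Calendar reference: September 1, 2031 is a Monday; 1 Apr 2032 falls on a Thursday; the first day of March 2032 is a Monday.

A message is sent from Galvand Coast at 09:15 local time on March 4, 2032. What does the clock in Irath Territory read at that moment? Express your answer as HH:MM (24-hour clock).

1 September 2031 is a Monday, so the first Sunday is September 7 and the second is September 14.
1 April 2032 is a Thursday, so the first Saturday is April 3.
March 4, 2032 lies within the daylight-saving period (14 September 2031 – 3 April 2032), so Galvand Coast is on daylight time, UTC+09:00.
09:15 Galvand Coast − 9h = 00:15 UTC.
1 September 2031 is a Monday, so the first Sunday is September 7 and the fourth is September 28.
1 March 2032 is a Monday, so the first Monday is March 1 and the second is March 8.
At the standard offset (UTC−09:30), 00:15 UTC − 9h30m = 14:45 Irath Territory standard time (rolling into the previous day, 3 March 2032).
The standard-time date in Irath Territory, March 3, 2032, lies within the daylight-saving period (28 September 2031 – 8 March 2032), so Irath Territory is on daylight time, UTC−08:30.
00:15 UTC − 8h30m = 15:45 Irath Territory (rolling into the previous day, 3 March 2032).

15:45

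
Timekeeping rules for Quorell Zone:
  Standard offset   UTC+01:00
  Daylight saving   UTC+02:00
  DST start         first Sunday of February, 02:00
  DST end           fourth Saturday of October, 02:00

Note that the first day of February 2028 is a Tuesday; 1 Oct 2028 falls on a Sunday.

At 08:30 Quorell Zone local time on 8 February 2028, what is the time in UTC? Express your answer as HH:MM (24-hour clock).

06:30

1 February 2028 is a Tuesday, so the first Sunday is February 6.
1 October 2028 is a Sunday, so the first Saturday is October 7 and the fourth is October 28.
Daylight saving runs 6 February – 28 October; 8 February 2028 is inside that window, so Quorell Zone is at UTC+02:00.
08:30 local − 2h = 06:30 UTC.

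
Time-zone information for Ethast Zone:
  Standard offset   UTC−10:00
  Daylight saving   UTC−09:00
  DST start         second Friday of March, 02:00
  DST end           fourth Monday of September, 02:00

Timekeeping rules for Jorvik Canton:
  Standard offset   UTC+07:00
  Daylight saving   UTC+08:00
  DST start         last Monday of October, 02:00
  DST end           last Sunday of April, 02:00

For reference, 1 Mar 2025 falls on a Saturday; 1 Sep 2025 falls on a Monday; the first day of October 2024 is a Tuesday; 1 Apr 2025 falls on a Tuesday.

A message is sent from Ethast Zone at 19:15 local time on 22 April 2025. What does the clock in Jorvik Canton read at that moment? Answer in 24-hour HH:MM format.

1 March 2025 is a Saturday, so the first Friday is March 7 and the second is March 14.
1 September 2025 is a Monday, so the first Monday is September 1 and the fourth is September 22.
Daylight saving runs 14 March – 22 September; 22 April 2025 is inside that window, so Ethast Zone is at UTC−09:00.
19:15 Ethast Zone + 9h = 04:15 UTC (rolling into the next day, 23 April 2025).
1 October 2024 is a Tuesday, so Mondays fall on 7, 14, 21, 28; the last is October 28.
1 April 2025 is a Tuesday, so Sundays fall on 6, 13, 20, 27; the last is April 27.
At the standard offset (UTC+07:00), 04:15 UTC + 7h = 11:15 Jorvik Canton standard time.
Daylight saving runs 28 October 2024 – 27 April 2025; the standard-time date in Jorvik Canton, 23 April 2025, is inside that window, so Jorvik Canton is at UTC+08:00.
04:15 UTC + 8h = 12:15 Jorvik Canton.

12:15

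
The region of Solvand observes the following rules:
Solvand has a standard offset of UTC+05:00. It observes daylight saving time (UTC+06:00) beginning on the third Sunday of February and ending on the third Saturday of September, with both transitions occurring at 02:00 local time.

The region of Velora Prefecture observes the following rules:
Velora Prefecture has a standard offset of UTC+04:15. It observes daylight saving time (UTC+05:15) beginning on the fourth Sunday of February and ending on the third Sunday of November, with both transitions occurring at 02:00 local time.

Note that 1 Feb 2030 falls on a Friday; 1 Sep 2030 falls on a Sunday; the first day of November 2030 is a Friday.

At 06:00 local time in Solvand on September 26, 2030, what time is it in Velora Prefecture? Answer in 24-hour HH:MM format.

1 February 2030 is a Friday, so the first Sunday is February 3 and the third is February 17.
1 September 2030 is a Sunday, so the first Saturday is September 7 and the third is September 21.
September 26, 2030 is outside the daylight-saving period (17 February – 21 September), so Solvand is on standard time, UTC+05:00.
06:00 Solvand − 5h = 01:00 UTC.
1 February 2030 is a Friday, so the first Sunday is February 3 and the fourth is February 24.
1 November 2030 is a Friday, so the first Sunday is November 3 and the third is November 17.
At the standard offset (UTC+04:15), 01:00 UTC + 4h15m = 05:15 Velora Prefecture standard time.
The standard-time date in Velora Prefecture, September 26, 2030, lies within the daylight-saving period (24 February – 17 November), so Velora Prefecture is on daylight time, UTC+05:15.
01:00 UTC + 5h15m = 06:15 Velora Prefecture.

06:15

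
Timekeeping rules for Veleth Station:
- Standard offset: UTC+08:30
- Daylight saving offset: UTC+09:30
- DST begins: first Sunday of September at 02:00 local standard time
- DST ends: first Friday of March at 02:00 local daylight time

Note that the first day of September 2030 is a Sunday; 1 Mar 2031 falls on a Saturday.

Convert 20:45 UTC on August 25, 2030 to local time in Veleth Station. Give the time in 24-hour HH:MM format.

1 September 2030 is a Sunday, so the first Sunday is September 1.
1 March 2031 is a Saturday, so the first Friday is March 7.
At the standard offset (UTC+08:30), 20:45 UTC + 8h30m = 05:15 Veleth Station standard time (rolling into the next day, 26 August 2030).
The standard-time date in Veleth Station, August 26, 2030, is outside the daylight-saving period (1 September 2030 – 7 March 2031), so Veleth Station is on standard time, UTC+08:30.
20:45 UTC + 8h30m = 05:15 local (rolling into the next day, 26 August 2030).

05:15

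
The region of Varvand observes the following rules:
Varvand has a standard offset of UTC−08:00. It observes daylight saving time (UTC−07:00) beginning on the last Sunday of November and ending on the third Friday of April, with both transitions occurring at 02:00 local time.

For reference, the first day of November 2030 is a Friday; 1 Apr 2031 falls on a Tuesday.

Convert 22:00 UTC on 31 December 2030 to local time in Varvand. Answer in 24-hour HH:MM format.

15:00

1 November 2030 is a Friday, so Sundays fall on 3, 10, 17, 24; the last is November 24.
1 April 2031 is a Tuesday, so the first Friday is April 4 and the third is April 18.
At the standard offset (UTC−08:00), 22:00 UTC − 8h = 14:00 Varvand standard time.
The standard-time date in Varvand, 31 December 2030, lies within the daylight-saving period (24 November 2030 – 18 April 2031), so Varvand is on daylight time, UTC−07:00.
22:00 UTC − 7h = 15:00 local.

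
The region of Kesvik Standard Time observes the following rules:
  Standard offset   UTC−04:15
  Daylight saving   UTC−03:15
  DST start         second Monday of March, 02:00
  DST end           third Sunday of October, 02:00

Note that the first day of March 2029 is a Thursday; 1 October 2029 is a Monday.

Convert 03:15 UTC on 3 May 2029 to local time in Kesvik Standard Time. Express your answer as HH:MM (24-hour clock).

1 March 2029 is a Thursday, so the first Monday is March 5 and the second is March 12.
1 October 2029 is a Monday, so the first Sunday is October 7 and the third is October 21.
At the standard offset (UTC−04:15), 03:15 UTC − 4h15m = 23:00 Kesvik Standard Time standard time (rolling into the previous day, 2 May 2029).
The standard-time date in Kesvik Standard Time, 2 May 2029, lies within the daylight-saving period (12 March – 21 October), so Kesvik Standard Time is on daylight time, UTC−03:15.
03:15 UTC − 3h15m = 00:00 local.

00:00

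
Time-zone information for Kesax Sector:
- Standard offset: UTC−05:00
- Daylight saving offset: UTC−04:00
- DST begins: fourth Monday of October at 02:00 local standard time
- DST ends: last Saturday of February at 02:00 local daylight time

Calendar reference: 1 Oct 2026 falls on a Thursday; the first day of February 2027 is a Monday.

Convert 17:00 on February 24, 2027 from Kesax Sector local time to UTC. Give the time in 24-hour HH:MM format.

1 October 2026 is a Thursday, so the first Monday is October 5 and the fourth is October 26.
1 February 2027 is a Monday, so Saturdays fall on 6, 13, 20, 27; the last is February 27.
February 24, 2027 falls between 26 October 2026 and 27 February 2027, so daylight saving is in effect and Kesax Sector is at UTC−04:00.
17:00 local + 4h = 21:00 UTC.

21:00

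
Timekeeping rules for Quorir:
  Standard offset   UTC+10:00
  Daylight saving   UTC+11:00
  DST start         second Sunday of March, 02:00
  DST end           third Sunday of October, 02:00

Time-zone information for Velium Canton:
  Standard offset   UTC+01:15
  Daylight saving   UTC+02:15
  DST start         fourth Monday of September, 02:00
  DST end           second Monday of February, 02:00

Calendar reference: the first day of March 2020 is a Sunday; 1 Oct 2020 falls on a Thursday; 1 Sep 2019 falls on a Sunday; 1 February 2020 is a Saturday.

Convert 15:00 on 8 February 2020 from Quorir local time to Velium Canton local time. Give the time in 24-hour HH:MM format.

1 March 2020 is a Sunday, so the first Sunday is March 1 and the second is March 8.
1 October 2020 is a Thursday, so the first Sunday is October 4 and the third is October 18.
8 February 2020 does not fall between 8 March and 18 October, so daylight saving is not in effect and Quorir is at UTC+10:00.
15:00 Quorir − 10h = 05:00 UTC.
1 September 2019 is a Sunday, so the first Monday is September 2 and the fourth is September 23.
1 February 2020 is a Saturday, so the first Monday is February 3 and the second is February 10.
At the standard offset (UTC+01:15), 05:00 UTC + 1h15m = 06:15 Velium Canton standard time.
The standard-time date in Velium Canton, 8 February 2020, lies within the daylight-saving period (23 September 2019 – 10 February 2020), so Velium Canton is on daylight time, UTC+02:15.
05:00 UTC + 2h15m = 07:15 Velium Canton.

07:15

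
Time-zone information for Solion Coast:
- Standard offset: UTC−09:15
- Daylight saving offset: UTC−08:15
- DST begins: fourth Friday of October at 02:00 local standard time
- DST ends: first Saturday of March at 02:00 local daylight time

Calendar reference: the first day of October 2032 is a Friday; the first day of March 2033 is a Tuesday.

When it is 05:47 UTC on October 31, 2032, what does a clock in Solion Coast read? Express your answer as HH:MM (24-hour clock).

1 October 2032 is a Friday, so the first Friday is October 1 and the fourth is October 22.
1 March 2033 is a Tuesday, so the first Saturday is March 5.
At the standard offset (UTC−09:15), 05:47 UTC − 9h15m = 20:32 Solion Coast standard time (rolling into the previous day, 30 October 2032).
Daylight saving runs 22 October 2032 – 5 March 2033; the standard-time date in Solion Coast, October 30, 2032, is inside that window, so Solion Coast is at UTC−08:15.
05:47 UTC − 8h15m = 21:32 local (rolling into the previous day, 30 October 2032).

21:32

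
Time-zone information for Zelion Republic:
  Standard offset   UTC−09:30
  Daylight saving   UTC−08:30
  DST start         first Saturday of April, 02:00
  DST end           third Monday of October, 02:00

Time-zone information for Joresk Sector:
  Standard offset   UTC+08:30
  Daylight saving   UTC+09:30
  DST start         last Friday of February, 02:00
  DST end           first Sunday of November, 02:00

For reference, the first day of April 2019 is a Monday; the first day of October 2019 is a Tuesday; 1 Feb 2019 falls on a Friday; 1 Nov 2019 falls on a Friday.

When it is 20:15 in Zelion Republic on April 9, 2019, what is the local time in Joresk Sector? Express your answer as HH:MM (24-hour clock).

14:15

1 April 2019 is a Monday, so the first Saturday is April 6.
1 October 2019 is a Tuesday, so the first Monday is October 7 and the third is October 21.
April 9, 2019 falls between 6 April and 21 October, so daylight saving is in effect and Zelion Republic is at UTC−08:30.
20:15 Zelion Republic + 8h30m = 04:45 UTC (rolling into the next day, 10 April 2019).
1 February 2019 is a Friday, so Fridays fall on 1, 8, 15, 22; the last is February 22.
1 November 2019 is a Friday, so the first Sunday is November 3.
At the standard offset (UTC+08:30), 04:45 UTC + 8h30m = 13:15 Joresk Sector standard time.
The standard-time date in Joresk Sector, April 10, 2019, falls between 22 February and 3 November, so daylight saving is in effect and Joresk Sector is at UTC+09:30.
04:45 UTC + 9h30m = 14:15 Joresk Sector.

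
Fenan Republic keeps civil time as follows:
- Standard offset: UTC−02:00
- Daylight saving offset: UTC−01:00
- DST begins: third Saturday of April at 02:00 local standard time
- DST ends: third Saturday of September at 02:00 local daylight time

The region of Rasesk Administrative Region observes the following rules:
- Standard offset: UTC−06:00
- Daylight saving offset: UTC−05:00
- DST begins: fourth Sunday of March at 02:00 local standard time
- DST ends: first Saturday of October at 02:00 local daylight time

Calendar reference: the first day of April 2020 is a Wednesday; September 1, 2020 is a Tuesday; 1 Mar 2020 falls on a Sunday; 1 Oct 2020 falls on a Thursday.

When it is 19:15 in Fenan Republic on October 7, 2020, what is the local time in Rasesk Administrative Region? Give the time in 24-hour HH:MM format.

1 April 2020 is a Wednesday, so the first Saturday is April 4 and the third is April 18.
1 September 2020 is a Tuesday, so the first Saturday is September 5 and the third is September 19.
October 7, 2020 is outside the daylight-saving period (18 April – 19 September), so Fenan Republic is on standard time, UTC−02:00.
19:15 Fenan Republic + 2h = 21:15 UTC.
1 March 2020 is a Sunday, so the first Sunday is March 1 and the fourth is March 22.
1 October 2020 is a Thursday, so the first Saturday is October 3.
At the standard offset (UTC−06:00), 21:15 UTC − 6h = 15:15 Rasesk Administrative Region standard time.
Daylight saving runs 22 March – 3 October; the standard-time date in Rasesk Administrative Region, October 7, 2020, is outside that window, so Rasesk Administrative Region is on standard time at UTC−06:00.
21:15 UTC − 6h = 15:15 Rasesk Administrative Region.

15:15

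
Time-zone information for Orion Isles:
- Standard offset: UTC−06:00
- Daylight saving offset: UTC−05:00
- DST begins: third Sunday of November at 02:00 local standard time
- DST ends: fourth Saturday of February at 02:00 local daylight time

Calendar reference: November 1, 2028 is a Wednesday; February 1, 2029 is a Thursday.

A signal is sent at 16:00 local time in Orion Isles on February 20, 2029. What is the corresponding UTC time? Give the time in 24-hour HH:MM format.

21:00

1 November 2028 is a Wednesday, so the first Sunday is November 5 and the third is November 19.
1 February 2029 is a Thursday, so the first Saturday is February 3 and the fourth is February 24.
February 20, 2029 falls between 19 November 2028 and 24 February 2029, so daylight saving is in effect and Orion Isles is at UTC−05:00.
16:00 local + 5h = 21:00 UTC.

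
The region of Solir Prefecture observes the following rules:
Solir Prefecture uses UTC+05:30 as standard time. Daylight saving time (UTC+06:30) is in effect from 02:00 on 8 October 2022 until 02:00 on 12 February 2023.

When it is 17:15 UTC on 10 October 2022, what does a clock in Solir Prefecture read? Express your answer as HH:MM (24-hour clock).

23:45

At the standard offset (UTC+05:30), 17:15 UTC + 5h30m = 22:45 Solir Prefecture standard time.
Daylight saving runs 8 October 2022 – 12 February 2023; the standard-time date in Solir Prefecture, 10 October 2022, is inside that window, so Solir Prefecture is at UTC+06:30.
17:15 UTC + 6h30m = 23:45 local.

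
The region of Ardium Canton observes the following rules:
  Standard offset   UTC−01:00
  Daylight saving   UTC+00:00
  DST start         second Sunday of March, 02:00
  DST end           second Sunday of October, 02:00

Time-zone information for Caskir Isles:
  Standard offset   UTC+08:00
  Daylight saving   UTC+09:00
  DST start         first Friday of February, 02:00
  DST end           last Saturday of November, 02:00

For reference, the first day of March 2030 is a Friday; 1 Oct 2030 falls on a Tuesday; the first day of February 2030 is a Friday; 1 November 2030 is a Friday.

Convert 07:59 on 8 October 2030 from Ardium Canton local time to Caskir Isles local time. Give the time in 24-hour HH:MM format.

1 March 2030 is a Friday, so the first Sunday is March 3 and the second is March 10.
1 October 2030 is a Tuesday, so the first Sunday is October 6 and the second is October 13.
8 October 2030 lies within the daylight-saving period (10 March – 13 October), so Ardium Canton is on daylight time, UTC+00:00.
07:59 Ardium Canton − 0h = 07:59 UTC.
1 February 2030 is a Friday, so the first Friday is February 1.
1 November 2030 is a Friday, so Saturdays fall on 2, 9, 16, 23, 30; the last is November 30.
At the standard offset (UTC+08:00), 07:59 UTC + 8h = 15:59 Caskir Isles standard time.
The standard-time date in Caskir Isles, 8 October 2030, falls between 1 February and 30 November, so daylight saving is in effect and Caskir Isles is at UTC+09:00.
07:59 UTC + 9h = 16:59 Caskir Isles.

16:59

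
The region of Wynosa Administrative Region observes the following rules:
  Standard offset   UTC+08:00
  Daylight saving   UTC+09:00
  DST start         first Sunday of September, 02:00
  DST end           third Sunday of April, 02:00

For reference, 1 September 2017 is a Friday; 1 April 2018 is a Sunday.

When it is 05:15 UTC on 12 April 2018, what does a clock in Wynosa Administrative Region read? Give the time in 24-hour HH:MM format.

14:15

1 September 2017 is a Friday, so the first Sunday is September 3.
1 April 2018 is a Sunday, so the first Sunday is April 1 and the third is April 15.
At the standard offset (UTC+08:00), 05:15 UTC + 8h = 13:15 Wynosa Administrative Region standard time.
Daylight saving runs 3 September 2017 – 15 April 2018; the standard-time date in Wynosa Administrative Region, 12 April 2018, is inside that window, so Wynosa Administrative Region is at UTC+09:00.
05:15 UTC + 9h = 14:15 local.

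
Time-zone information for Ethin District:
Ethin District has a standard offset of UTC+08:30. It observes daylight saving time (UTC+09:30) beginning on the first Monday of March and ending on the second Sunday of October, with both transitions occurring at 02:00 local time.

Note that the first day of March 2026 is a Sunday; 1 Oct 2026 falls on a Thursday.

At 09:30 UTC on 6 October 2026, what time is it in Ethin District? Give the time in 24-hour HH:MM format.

1 March 2026 is a Sunday, so the first Monday is March 2.
1 October 2026 is a Thursday, so the first Sunday is October 4 and the second is October 11.
At the standard offset (UTC+08:30), 09:30 UTC + 8h30m = 18:00 Ethin District standard time.
The standard-time date in Ethin District, 6 October 2026, lies within the daylight-saving period (2 March – 11 October), so Ethin District is on daylight time, UTC+09:30.
09:30 UTC + 9h30m = 19:00 local.

19:00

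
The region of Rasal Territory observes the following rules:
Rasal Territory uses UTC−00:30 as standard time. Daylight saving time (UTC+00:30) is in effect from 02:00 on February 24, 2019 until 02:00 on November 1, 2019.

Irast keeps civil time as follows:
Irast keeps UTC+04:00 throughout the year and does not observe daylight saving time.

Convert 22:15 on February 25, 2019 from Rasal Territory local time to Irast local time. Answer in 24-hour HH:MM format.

February 25, 2019 lies within the daylight-saving period (24 February – 1 November), so Rasal Territory is on daylight time, UTC+00:30.
22:15 Rasal Territory − 0h30m = 21:45 UTC.
Irast has no daylight saving, so its offset is UTC+04:00 year-round.
21:45 UTC + 4h = 01:45 Irast (rolling into the next day, 26 February 2019).

01:45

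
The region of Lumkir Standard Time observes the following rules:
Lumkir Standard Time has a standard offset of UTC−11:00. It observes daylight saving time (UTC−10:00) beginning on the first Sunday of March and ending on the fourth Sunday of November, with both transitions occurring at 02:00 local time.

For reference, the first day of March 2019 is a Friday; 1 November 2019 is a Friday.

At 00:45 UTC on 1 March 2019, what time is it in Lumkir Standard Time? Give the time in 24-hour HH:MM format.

1 March 2019 is a Friday, so the first Sunday is March 3.
1 November 2019 is a Friday, so the first Sunday is November 3 and the fourth is November 24.
At the standard offset (UTC−11:00), 00:45 UTC − 11h = 13:45 Lumkir Standard Time standard time (rolling into the previous day, 28 February 2019).
The standard-time date in Lumkir Standard Time, 28 February 2019, is outside the daylight-saving period (3 March – 24 November), so Lumkir Standard Time is on standard time, UTC−11:00.
00:45 UTC − 11h = 13:45 local (rolling into the previous day, 28 February 2019).

13:45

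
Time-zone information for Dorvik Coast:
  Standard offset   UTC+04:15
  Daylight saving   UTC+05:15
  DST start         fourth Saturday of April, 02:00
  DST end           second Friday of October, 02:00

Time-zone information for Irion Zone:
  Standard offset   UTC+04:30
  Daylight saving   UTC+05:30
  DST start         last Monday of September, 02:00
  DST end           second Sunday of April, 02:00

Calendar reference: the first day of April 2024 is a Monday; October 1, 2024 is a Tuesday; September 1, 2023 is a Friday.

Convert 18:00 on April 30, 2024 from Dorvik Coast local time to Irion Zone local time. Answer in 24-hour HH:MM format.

1 April 2024 is a Monday, so the first Saturday is April 6 and the fourth is April 27.
1 October 2024 is a Tuesday, so the first Friday is October 4 and the second is October 11.
April 30, 2024 lies within the daylight-saving period (27 April – 11 October), so Dorvik Coast is on daylight time, UTC+05:15.
18:00 Dorvik Coast − 5h15m = 12:45 UTC.
1 September 2023 is a Friday, so Mondays fall on 4, 11, 18, 25; the last is September 25.
1 April 2024 is a Monday, so the first Sunday is April 7 and the second is April 14.
At the standard offset (UTC+04:30), 12:45 UTC + 4h30m = 17:15 Irion Zone standard time.
Daylight saving runs 25 September 2023 – 14 April 2024; the standard-time date in Irion Zone, April 30, 2024, is outside that window, so Irion Zone is on standard time at UTC+04:30.
12:45 UTC + 4h30m = 17:15 Irion Zone.

17:15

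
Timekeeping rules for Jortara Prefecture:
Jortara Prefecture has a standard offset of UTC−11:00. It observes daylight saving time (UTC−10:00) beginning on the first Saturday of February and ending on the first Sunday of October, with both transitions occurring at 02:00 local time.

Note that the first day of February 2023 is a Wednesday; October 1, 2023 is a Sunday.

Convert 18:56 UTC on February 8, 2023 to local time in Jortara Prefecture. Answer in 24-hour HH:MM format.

1 February 2023 is a Wednesday, so the first Saturday is February 4.
1 October 2023 is a Sunday, so the first Sunday is October 1.
At the standard offset (UTC−11:00), 18:56 UTC − 11h = 07:56 Jortara Prefecture standard time.
The standard-time date in Jortara Prefecture, February 8, 2023, lies within the daylight-saving period (4 February – 1 October), so Jortara Prefecture is on daylight time, UTC−10:00.
18:56 UTC − 10h = 08:56 local.

08:56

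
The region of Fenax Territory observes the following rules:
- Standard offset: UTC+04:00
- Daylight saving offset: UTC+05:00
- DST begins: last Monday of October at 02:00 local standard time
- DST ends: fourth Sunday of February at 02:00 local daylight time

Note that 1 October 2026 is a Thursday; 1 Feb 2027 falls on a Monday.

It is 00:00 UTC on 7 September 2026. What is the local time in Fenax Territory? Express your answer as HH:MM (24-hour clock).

1 October 2026 is a Thursday, so Mondays fall on 5, 12, 19, 26; the last is October 26.
1 February 2027 is a Monday, so the first Sunday is February 7 and the fourth is February 28.
At the standard offset (UTC+04:00), 00:00 UTC + 4h = 04:00 Fenax Territory standard time.
The standard-time date in Fenax Territory, 7 September 2026, does not fall between 26 October 2026 and 28 February 2027, so daylight saving is not in effect and Fenax Territory is at UTC+04:00.
00:00 UTC + 4h = 04:00 local.

04:00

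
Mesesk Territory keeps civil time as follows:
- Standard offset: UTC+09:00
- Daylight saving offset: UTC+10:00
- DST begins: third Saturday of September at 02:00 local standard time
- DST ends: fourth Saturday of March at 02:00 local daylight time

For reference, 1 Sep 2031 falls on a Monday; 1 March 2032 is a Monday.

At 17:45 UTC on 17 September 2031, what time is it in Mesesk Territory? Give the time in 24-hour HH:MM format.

1 September 2031 is a Monday, so the first Saturday is September 6 and the third is September 20.
1 March 2032 is a Monday, so the first Saturday is March 6 and the fourth is March 27.
At the standard offset (UTC+09:00), 17:45 UTC + 9h = 02:45 Mesesk Territory standard time (rolling into the next day, 18 September 2031).
The standard-time date in Mesesk Territory, 18 September 2031, is outside the daylight-saving period (20 September 2031 – 27 March 2032), so Mesesk Territory is on standard time, UTC+09:00.
17:45 UTC + 9h = 02:45 local (rolling into the next day, 18 September 2031).

02:45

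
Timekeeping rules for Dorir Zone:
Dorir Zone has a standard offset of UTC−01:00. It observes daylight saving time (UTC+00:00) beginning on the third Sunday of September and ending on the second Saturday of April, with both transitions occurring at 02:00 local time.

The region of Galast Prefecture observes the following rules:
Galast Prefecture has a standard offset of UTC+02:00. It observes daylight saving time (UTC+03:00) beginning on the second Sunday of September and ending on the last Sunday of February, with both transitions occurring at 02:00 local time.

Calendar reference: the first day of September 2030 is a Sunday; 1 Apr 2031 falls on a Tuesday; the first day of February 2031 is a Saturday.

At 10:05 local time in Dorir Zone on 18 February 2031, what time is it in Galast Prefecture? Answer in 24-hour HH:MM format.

13:05

1 September 2030 is a Sunday, so the first Sunday is September 1 and the third is September 15.
1 April 2031 is a Tuesday, so the first Saturday is April 5 and the second is April 12.
Daylight saving runs 15 September 2030 – 12 April 2031; 18 February 2031 is inside that window, so Dorir Zone is at UTC+00:00.
10:05 Dorir Zone − 0h = 10:05 UTC.
1 September 2030 is a Sunday, so the first Sunday is September 1 and the second is September 8.
1 February 2031 is a Saturday, so Sundays fall on 2, 9, 16, 23; the last is February 23.
At the standard offset (UTC+02:00), 10:05 UTC + 2h = 12:05 Galast Prefecture standard time.
The standard-time date in Galast Prefecture, 18 February 2031, lies within the daylight-saving period (8 September 2030 – 23 February 2031), so Galast Prefecture is on daylight time, UTC+03:00.
10:05 UTC + 3h = 13:05 Galast Prefecture.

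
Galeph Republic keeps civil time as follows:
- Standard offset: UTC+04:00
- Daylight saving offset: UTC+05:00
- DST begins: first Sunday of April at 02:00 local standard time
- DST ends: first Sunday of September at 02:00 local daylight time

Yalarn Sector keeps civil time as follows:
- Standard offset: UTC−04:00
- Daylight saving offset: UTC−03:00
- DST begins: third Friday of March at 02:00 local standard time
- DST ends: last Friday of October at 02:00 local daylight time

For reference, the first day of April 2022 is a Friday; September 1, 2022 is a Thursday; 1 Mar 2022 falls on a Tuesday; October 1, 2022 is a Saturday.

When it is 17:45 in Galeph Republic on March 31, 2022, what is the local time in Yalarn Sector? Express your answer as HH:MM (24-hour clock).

10:45

1 April 2022 is a Friday, so the first Sunday is April 3.
1 September 2022 is a Thursday, so the first Sunday is September 4.
March 31, 2022 does not fall between 3 April and 4 September, so daylight saving is not in effect and Galeph Republic is at UTC+04:00.
17:45 Galeph Republic − 4h = 13:45 UTC.
1 March 2022 is a Tuesday, so the first Friday is March 4 and the third is March 18.
1 October 2022 is a Saturday, so Fridays fall on 7, 14, 21, 28; the last is October 28.
At the standard offset (UTC−04:00), 13:45 UTC − 4h = 09:45 Yalarn Sector standard time.
The standard-time date in Yalarn Sector, March 31, 2022, falls between 18 March and 28 October, so daylight saving is in effect and Yalarn Sector is at UTC−03:00.
13:45 UTC − 3h = 10:45 Yalarn Sector.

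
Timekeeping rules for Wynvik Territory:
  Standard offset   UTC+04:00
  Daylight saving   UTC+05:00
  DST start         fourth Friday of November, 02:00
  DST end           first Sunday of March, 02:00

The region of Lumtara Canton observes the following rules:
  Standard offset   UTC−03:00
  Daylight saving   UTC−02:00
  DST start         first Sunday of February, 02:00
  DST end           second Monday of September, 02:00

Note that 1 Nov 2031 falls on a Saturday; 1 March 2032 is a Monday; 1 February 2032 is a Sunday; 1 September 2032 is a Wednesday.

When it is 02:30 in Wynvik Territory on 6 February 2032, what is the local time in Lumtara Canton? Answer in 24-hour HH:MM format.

19:30

1 November 2031 is a Saturday, so the first Friday is November 7 and the fourth is November 28.
1 March 2032 is a Monday, so the first Sunday is March 7.
6 February 2032 falls between 28 November 2031 and 7 March 2032, so daylight saving is in effect and Wynvik Territory is at UTC+05:00.
02:30 Wynvik Territory − 5h = 21:30 UTC (rolling into the previous day, 5 February 2032).
1 February 2032 is a Sunday, so the first Sunday is February 1.
1 September 2032 is a Wednesday, so the first Monday is September 6 and the second is September 13.
At the standard offset (UTC−03:00), 21:30 UTC − 3h = 18:30 Lumtara Canton standard time.
Daylight saving runs 1 February – 13 September; the standard-time date in Lumtara Canton, 5 February 2032, is inside that window, so Lumtara Canton is at UTC−02:00.
21:30 UTC − 2h = 19:30 Lumtara Canton.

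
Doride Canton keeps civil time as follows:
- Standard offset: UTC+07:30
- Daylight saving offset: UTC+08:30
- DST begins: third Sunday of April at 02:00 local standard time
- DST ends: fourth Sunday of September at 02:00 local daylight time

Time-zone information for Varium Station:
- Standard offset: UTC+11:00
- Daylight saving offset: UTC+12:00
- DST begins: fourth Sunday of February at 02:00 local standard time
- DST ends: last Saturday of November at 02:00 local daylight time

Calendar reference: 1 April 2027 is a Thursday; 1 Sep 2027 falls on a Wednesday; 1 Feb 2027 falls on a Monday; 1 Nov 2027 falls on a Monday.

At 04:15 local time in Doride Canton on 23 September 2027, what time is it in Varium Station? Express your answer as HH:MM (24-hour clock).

07:45

1 April 2027 is a Thursday, so the first Sunday is April 4 and the third is April 18.
1 September 2027 is a Wednesday, so the first Sunday is September 5 and the fourth is September 26.
23 September 2027 lies within the daylight-saving period (18 April – 26 September), so Doride Canton is on daylight time, UTC+08:30.
04:15 Doride Canton − 8h30m = 19:45 UTC (rolling into the previous day, 22 September 2027).
1 February 2027 is a Monday, so the first Sunday is February 7 and the fourth is February 28.
1 November 2027 is a Monday, so Saturdays fall on 6, 13, 20, 27; the last is November 27.
At the standard offset (UTC+11:00), 19:45 UTC + 11h = 06:45 Varium Station standard time (rolling into the next day, 23 September 2027).
The standard-time date in Varium Station, 23 September 2027, falls between 28 February and 27 November, so daylight saving is in effect and Varium Station is at UTC+12:00.
19:45 UTC + 12h = 07:45 Varium Station (rolling into the next day, 23 September 2027).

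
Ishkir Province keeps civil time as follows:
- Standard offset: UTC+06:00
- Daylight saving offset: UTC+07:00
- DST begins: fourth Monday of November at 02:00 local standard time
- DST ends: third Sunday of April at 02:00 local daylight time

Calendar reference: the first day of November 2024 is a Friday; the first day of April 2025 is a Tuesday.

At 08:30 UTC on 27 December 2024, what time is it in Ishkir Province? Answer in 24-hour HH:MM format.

1 November 2024 is a Friday, so the first Monday is November 4 and the fourth is November 25.
1 April 2025 is a Tuesday, so the first Sunday is April 6 and the third is April 20.
At the standard offset (UTC+06:00), 08:30 UTC + 6h = 14:30 Ishkir Province standard time.
Daylight saving runs 25 November 2024 – 20 April 2025; the standard-time date in Ishkir Province, 27 December 2024, is inside that window, so Ishkir Province is at UTC+07:00.
08:30 UTC + 7h = 15:30 local.

15:30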